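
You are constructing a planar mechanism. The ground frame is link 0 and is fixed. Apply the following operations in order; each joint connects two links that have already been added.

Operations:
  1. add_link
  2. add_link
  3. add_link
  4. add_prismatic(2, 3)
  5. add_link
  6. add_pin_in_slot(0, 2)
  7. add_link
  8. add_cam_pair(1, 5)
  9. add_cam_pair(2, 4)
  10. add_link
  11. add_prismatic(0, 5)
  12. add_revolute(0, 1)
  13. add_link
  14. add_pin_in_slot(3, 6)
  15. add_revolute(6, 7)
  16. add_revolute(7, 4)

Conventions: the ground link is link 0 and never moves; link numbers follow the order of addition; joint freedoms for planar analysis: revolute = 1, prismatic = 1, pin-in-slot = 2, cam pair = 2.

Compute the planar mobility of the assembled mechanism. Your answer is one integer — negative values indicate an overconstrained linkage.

L=1 J1=0 J2=0
add link → L=2 J1=0 J2=0
add link → L=3 J1=0 J2=0
add link → L=4 J1=0 J2=0
P@2,3 dof=1 J1 → L=4 J1=1 J2=0
add link → L=5 J1=1 J2=0
PS@0,2 dof=2 J2 → L=5 J1=1 J2=1
add link → L=6 J1=1 J2=1
C@1,5 dof=2 J2 → L=6 J1=1 J2=2
C@2,4 dof=2 J2 → L=6 J1=1 J2=3
add link → L=7 J1=1 J2=3
P@0,5 dof=1 J1 → L=7 J1=2 J2=3
R@0,1 dof=1 J1 → L=7 J1=3 J2=3
add link → L=8 J1=3 J2=3
PS@3,6 dof=2 J2 → L=8 J1=3 J2=4
R@6,7 dof=1 J1 → L=8 J1=4 J2=4
R@7,4 dof=1 J1 → L=8 J1=5 J2=4
M=3(L−1)−2J1−J2=3·7−2·5−4=7

M = 7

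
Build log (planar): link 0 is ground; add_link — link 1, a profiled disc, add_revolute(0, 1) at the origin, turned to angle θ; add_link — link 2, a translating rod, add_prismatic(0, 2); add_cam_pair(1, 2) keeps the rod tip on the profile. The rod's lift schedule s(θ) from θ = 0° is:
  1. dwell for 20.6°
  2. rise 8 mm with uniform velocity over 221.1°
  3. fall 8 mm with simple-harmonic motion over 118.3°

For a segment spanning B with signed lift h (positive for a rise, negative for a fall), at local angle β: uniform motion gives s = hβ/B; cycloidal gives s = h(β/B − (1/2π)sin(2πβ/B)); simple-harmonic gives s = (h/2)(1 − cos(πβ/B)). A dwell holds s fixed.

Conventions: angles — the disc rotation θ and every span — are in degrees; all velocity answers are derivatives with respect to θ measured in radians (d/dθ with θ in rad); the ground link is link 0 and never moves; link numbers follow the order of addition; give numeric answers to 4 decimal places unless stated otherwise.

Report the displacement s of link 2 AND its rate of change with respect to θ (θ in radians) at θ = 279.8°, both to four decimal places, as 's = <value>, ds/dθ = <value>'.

seg 1 [0°–20.6°] dwell: s stays 0.0000
seg 2 [20.6°–241.7°] uniform, h=8: full span → s += 8 → s = 8.0000
seg 3 [241.7°–360°] simple-harmonic, h=-8: θ=279.8° here. β=38.1, B=118.3. -8/2·(1 − cos(π·0.3221)) = -1.8786 → s = 6.1214
velocity in seg [241.7°–360°] (simple-harmonic), θ in radians: β = 38.1° = 0.6650 rad, B = 118.3° = 2.0647 rad; ds/dθ = (πh/(2B)) sin(πβ/B) = (π·(-8)/(2·2.0647)) sin(π·0.3221) = -5.159790 mm/rad

s = 6.1214, ds/dθ = -5.1598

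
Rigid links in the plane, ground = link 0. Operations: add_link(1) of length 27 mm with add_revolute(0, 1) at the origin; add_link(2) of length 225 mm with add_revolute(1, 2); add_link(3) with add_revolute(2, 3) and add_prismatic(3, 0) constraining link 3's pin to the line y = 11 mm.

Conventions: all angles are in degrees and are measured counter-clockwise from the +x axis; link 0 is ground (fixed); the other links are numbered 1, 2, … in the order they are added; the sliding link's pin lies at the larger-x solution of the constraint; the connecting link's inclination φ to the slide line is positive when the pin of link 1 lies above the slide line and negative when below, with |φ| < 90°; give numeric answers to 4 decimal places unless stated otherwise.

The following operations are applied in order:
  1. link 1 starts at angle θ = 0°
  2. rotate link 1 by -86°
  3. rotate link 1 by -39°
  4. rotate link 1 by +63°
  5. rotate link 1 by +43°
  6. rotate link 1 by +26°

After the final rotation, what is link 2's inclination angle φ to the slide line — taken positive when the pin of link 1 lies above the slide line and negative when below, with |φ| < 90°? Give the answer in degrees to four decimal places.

geometry: r = 27 mm, L = 225 mm, e = 11 mm; θ starts at 0°
rotate link 1 by -86°: θ ← 0° -86° = -86°
rotate link 1 by -39°: θ ← -86° -39° = -125°
rotate link 1 by +63°: θ ← -125° +63° = -62°
rotate link 1 by +43°: θ ← -62° +43° = -19°
rotate link 1 by +26°: θ ← -19° +26° = 7°
h = r sin θ − e = 3.290472 − 11 = -7.709528
sin φ = h / L = -7.709528 / 225 = -0.03426457
φ = arcsin(-0.03426457) = -1.963599°

-1.9636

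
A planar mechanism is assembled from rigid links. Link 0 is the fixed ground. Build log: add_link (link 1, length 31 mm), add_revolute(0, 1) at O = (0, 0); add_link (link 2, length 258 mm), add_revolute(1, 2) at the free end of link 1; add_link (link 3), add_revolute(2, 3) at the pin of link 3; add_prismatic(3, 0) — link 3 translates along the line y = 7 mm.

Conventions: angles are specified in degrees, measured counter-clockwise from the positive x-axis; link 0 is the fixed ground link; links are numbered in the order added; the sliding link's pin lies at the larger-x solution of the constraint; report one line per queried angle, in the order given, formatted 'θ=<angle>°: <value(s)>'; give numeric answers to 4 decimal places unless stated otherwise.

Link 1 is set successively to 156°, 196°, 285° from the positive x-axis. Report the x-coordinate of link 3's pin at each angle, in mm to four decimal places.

geometry: r = 31 mm, L = 258 mm, e = 7 mm
θ=156°: crank pin P = (r cos θ, r sin θ) = (-28.319909, 12.608836)
θ=156°: h = r sin θ − e = 12.608836 − 7 = 5.608836
θ=156°: x = r cos θ + √(L² − h²) = -28.319909 + 257.939026 = 229.619116
θ=196°: crank pin P = (r cos θ, r sin θ) = (-29.799113, -8.544758)
θ=196°: h = r sin θ − e = -8.544758 − 7 = -15.544758
θ=196°: x = r cos θ + √(L² − h²) = -29.799113 + 257.531281 = 227.732168
θ=285°: crank pin P = (r cos θ, r sin θ) = (8.023390, -29.943701)
θ=285°: h = r sin θ − e = -29.943701 − 7 = -36.943701
θ=285°: x = r cos θ + √(L² − h²) = 8.023390 + 255.341268 = 263.364658

θ=156°: 229.6191
θ=196°: 227.7322
θ=285°: 263.3647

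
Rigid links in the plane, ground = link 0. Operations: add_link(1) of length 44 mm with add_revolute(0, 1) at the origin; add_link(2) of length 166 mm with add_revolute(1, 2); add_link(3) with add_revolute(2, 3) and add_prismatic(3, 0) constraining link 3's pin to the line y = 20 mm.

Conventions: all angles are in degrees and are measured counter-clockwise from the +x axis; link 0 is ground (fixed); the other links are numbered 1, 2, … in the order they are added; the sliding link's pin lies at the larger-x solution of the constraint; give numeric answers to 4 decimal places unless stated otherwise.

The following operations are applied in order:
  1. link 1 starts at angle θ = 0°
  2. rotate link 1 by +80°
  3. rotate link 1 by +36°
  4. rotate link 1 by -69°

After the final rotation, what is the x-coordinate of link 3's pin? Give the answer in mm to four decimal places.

geometry: r = 44 mm, L = 166 mm, e = 20 mm; θ starts at 0°
rotate link 1 by +80°: θ ← 0° +80° = 80°
rotate link 1 by +36°: θ ← 80° +36° = 116°
rotate link 1 by -69°: θ ← 116° -69° = 47°
crank pin P = (r cos θ, r sin θ) = (30.007928, 32.179563)
h = r sin θ − e = 32.179563 − 20 = 12.179563
x = r cos θ + √(L² − h²) = 30.007928 + 165.552585 = 195.560512

195.5605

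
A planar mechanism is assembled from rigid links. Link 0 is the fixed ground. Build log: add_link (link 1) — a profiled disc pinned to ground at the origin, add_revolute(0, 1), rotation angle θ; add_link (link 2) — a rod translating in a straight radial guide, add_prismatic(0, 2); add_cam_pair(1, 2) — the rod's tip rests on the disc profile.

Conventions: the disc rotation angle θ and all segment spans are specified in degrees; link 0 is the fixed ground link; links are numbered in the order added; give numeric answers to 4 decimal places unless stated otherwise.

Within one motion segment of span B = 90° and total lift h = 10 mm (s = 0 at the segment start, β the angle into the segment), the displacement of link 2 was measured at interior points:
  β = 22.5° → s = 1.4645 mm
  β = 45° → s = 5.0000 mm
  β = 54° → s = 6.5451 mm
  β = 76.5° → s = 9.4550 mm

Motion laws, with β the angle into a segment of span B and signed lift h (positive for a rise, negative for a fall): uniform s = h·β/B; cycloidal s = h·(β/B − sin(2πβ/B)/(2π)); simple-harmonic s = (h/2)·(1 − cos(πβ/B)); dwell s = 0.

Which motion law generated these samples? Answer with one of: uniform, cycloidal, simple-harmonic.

candidates at β/B = r: uniform s = h·r (linear in β); cycloidal s = h·(r − sin(2πr)/(2π)); simple-harmonic s = (h/2)(1 − cos(πr))
β=22.5°: printed 1.4645 | uniform 2.5000, cycloidal 0.9085, simple-harmonic 1.4645
β=45°: printed 5.0000 | uniform 5.0000, cycloidal 5.0000, simple-harmonic 5.0000
β=54°: printed 6.5451 | uniform 6.0000, cycloidal 6.9355, simple-harmonic 6.5451
β=76.5°: printed 9.4550 | uniform 8.5000, cycloidal 9.7876, simple-harmonic 9.4550
only one law matches every sample → simple-harmonic

simple-harmonic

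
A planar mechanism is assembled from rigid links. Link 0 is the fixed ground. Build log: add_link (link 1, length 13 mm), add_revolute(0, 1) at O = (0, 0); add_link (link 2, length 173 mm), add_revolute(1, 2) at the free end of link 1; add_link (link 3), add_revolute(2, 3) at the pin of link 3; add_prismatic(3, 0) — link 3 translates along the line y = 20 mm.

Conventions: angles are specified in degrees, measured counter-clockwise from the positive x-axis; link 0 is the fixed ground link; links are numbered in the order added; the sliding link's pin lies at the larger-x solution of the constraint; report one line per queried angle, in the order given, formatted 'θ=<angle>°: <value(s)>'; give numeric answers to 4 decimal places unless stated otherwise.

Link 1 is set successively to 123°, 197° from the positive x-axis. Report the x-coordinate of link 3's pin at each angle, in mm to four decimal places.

geometry: r = 13 mm, L = 173 mm, e = 20 mm
θ=123°: crank pin P = (r cos θ, r sin θ) = (-7.080307, 10.902717)
θ=123°: h = r sin θ − e = 10.902717 − 20 = -9.097283
θ=123°: x = r cos θ + √(L² − h²) = -7.080307 + 172.760642 = 165.680335
θ=197°: crank pin P = (r cos θ, r sin θ) = (-12.431962, -3.800832)
θ=197°: h = r sin θ − e = -3.800832 − 20 = -23.800832
θ=197°: x = r cos θ + √(L² − h²) = -12.431962 + 171.354954 = 158.922993

θ=123°: 165.6803
θ=197°: 158.9230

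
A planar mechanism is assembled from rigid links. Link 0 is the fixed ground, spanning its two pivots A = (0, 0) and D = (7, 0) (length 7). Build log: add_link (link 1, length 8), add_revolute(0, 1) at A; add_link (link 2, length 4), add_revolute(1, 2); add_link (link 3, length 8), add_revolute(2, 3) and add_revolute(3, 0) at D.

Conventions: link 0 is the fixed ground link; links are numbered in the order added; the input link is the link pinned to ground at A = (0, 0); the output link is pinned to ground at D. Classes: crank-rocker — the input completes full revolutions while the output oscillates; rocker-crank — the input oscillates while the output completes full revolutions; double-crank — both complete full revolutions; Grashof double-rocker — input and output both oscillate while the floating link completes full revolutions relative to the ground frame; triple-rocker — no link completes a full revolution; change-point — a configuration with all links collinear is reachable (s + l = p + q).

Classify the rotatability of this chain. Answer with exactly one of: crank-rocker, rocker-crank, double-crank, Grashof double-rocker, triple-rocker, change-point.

lengths: ground=7, input=8, coupler=4, output=8
sorted: s=4 (shortest), l=8 (longest), p+q=15
s + l = 12 vs p + q = 15
s + l < p + q (Grashof) with shortest = coupler link → Grashof double-rocker

Grashof double-rocker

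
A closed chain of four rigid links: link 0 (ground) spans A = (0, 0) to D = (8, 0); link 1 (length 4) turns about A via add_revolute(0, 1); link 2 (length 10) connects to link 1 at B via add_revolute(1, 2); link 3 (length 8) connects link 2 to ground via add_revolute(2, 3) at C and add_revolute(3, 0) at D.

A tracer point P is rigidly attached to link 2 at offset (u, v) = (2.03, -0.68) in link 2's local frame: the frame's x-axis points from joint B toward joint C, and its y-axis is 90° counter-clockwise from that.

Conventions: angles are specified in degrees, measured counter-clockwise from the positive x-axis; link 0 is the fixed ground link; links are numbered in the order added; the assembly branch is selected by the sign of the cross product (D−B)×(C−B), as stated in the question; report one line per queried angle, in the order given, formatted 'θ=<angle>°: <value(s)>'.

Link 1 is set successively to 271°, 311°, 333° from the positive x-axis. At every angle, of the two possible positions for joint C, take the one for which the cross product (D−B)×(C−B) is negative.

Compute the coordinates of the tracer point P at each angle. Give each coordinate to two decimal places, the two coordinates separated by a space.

A=(0,0), D=(8.00,0)
θ=271°: B = A + 4.00·(cos271°, sin271°) = (0.0698, -3.9994)
θ=271°: |BD| = 8.8816
θ=271°: circle(B,10.00) ∩ circle(D,8.00): a=6.4675, h=7.6271
θ=271°:   candidates: C₊=(2.4100,5.7229) cross=67.741; C₋=(9.2789,-7.8971) cross=-67.741
θ=271°:   branch - wants cross < 0 → take C=(9.2789,-7.8971) (cross=-67.741)
θ=271°: ex = (C−B)/|BC| = (0.9209,-0.3898); ey = (0.3898,0.9209)
θ=271°: P = B + 2.03·ex + -0.68·ey = (1.6742,-5.4168)
θ=311°: B = A + 4.00·(cos311°, sin311°) = (2.6242, -3.0188)
θ=311°: |BD| = 6.1654
θ=311°: circle(B,10.00) ∩ circle(D,8.00): a=6.0022, h=7.9983
θ=311°:   candidates: C₊=(3.9414,6.8940) cross=49.313; C₋=(11.7740,-7.0538) cross=-49.313
θ=311°:   branch - wants cross < 0 → take C=(11.7740,-7.0538) (cross=-49.313)
θ=311°: ex = (C−B)/|BC| = (0.9150,-0.4035); ey = (0.4035,0.9150)
θ=311°: P = B + 2.03·ex + -0.68·ey = (4.2073,-4.4601)
θ=333°: B = A + 4.00·(cos333°, sin333°) = (3.5640, -1.8160)
θ=333°: |BD| = 4.7933
θ=333°: circle(B,10.00) ∩ circle(D,8.00): a=6.1519, h=7.8838
θ=333°:   candidates: C₊=(6.2705,7.8108) cross=37.789; C₋=(12.2442,-6.7814) cross=-37.789
θ=333°:   branch - wants cross < 0 → take C=(12.2442,-6.7814) (cross=-37.789)
θ=333°: ex = (C−B)/|BC| = (0.8680,-0.4965); ey = (0.4965,0.8680)
θ=333°: P = B + 2.03·ex + -0.68·ey = (4.9884,-3.4142)

θ=271°: 1.67 -5.42
θ=311°: 4.21 -4.46
θ=333°: 4.99 -3.41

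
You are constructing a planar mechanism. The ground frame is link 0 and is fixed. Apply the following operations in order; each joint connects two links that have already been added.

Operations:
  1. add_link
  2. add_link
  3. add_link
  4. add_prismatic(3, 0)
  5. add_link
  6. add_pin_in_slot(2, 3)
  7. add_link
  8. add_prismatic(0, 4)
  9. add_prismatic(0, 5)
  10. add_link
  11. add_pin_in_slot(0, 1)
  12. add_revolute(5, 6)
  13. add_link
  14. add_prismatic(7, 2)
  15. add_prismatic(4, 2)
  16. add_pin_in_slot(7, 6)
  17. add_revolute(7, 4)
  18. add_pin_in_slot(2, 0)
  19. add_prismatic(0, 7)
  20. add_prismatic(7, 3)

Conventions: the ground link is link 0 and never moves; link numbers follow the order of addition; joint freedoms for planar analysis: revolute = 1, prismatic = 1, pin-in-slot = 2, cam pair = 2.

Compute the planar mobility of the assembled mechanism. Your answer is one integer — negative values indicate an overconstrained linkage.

link 0 = ground. State L|J1|J2 = 1|0|0
+link1  2|0|0
+link2  3|0|0
+link3  4|0|0
P(3,0) f=1→J1  4|1|0
+link4  5|1|0
PS(2,3) f=2→J2  5|1|1
+link5  6|1|1
P(0,4) f=1→J1  6|2|1
P(0,5) f=1→J1  6|3|1
+link6  7|3|1
PS(0,1) f=2→J2  7|3|2
R(5,6) f=1→J1  7|4|2
+link7  8|4|2
P(7,2) f=1→J1  8|5|2
P(4,2) f=1→J1  8|6|2
PS(7,6) f=2→J2  8|6|3
R(7,4) f=1→J1  8|7|3
PS(2,0) f=2→J2  8|7|4
P(0,7) f=1→J1  8|8|4
P(7,3) f=1→J1  8|9|4
M = 3(8−1)−2·9−4 = 21−18−4 = -1

M = -1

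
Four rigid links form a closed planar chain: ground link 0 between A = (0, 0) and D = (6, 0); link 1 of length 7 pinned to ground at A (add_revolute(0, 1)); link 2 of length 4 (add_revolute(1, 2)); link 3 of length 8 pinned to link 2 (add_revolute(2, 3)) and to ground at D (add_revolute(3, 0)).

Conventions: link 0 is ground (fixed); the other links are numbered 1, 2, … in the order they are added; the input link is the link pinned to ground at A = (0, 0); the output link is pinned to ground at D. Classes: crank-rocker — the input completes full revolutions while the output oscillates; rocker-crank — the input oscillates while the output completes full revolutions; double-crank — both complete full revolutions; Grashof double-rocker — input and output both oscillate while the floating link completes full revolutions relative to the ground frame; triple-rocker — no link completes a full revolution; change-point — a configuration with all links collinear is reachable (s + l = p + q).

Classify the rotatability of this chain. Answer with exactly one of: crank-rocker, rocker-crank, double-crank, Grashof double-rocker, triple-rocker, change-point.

lengths: ground=6, input=7, coupler=4, output=8
sorted: s=4 (shortest), l=8 (longest), p+q=13
s + l = 12 vs p + q = 13
s + l < p + q (Grashof) with shortest = coupler link → Grashof double-rocker

Grashof double-rocker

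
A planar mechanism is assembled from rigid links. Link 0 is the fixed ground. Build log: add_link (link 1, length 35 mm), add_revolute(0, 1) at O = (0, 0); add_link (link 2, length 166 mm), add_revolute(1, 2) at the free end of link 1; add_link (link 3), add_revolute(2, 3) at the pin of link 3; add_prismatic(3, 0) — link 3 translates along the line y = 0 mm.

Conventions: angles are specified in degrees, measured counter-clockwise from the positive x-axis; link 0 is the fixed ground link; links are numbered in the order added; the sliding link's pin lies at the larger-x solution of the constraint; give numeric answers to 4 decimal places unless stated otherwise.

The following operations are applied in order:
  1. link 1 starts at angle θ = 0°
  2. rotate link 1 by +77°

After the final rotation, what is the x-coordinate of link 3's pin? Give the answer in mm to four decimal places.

geometry: r = 35 mm, L = 166 mm, e = 0 mm; θ starts at 0°
rotate link 1 by +77°: θ ← 0° +77° = 77°
crank pin P = (r cos θ, r sin θ) = (7.873287, 34.102952)
h = r sin θ − e = 34.102952 − 0 = 34.102952
x = r cos θ + √(L² − h²) = 7.873287 + 162.459191 = 170.332478

170.3325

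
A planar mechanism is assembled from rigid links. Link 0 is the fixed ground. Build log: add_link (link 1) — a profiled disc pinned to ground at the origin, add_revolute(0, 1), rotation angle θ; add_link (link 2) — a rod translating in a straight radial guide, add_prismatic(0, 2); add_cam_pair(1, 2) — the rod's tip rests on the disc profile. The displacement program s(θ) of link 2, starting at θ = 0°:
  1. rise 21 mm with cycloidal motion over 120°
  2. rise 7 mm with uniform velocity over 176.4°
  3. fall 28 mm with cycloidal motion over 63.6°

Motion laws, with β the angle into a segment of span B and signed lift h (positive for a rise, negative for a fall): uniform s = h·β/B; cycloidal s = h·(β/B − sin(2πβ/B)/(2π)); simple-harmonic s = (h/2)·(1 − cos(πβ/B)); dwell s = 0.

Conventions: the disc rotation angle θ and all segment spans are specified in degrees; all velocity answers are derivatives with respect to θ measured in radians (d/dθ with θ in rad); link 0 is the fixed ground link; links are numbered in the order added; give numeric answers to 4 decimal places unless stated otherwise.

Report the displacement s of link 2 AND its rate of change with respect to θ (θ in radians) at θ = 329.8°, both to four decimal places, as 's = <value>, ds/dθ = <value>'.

seg 1 [0°–120°] cycloidal, h=21: full span → s += 21 → s = 21.0000
seg 2 [120°–296.4°] uniform, h=7: full span → s += 7 → s = 28.0000
seg 3 [296.4°–360°] cycloidal, h=-28: θ=329.8° here. β=33.4, B=63.6. -28·(0.5252 − sin(2π·0.5252)/(2π)) = -15.4059 → s = 12.5941
velocity in seg [296.4°–360°] (cycloidal), θ in radians: β = 33.4° = 0.5829 rad, B = 63.6° = 1.1100 rad; ds/dθ = (h/B)(1 − cos(2πβ/B)) = ((-28)/1.1100)(1 − cos(2π·0.5252)) = -50.134647 mm/rad

s = 12.5941, ds/dθ = -50.1346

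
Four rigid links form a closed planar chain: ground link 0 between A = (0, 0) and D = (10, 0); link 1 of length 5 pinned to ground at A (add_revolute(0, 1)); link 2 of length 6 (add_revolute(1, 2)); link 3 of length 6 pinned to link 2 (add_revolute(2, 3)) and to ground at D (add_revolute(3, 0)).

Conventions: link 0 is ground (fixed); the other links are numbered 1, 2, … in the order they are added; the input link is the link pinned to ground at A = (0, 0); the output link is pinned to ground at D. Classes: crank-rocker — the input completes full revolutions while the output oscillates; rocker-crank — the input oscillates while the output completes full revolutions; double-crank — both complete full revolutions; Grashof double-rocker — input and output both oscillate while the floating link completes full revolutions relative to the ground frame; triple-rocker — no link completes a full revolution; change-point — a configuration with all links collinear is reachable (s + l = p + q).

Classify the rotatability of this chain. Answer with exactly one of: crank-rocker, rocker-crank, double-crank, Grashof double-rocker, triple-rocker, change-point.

lengths: ground=10, input=5, coupler=6, output=6
sorted: s=5 (shortest), l=10 (longest), p+q=12
s + l = 15 vs p + q = 12
s + l > p + q → non-Grashof → no link fully rotates → triple-rocker

triple-rocker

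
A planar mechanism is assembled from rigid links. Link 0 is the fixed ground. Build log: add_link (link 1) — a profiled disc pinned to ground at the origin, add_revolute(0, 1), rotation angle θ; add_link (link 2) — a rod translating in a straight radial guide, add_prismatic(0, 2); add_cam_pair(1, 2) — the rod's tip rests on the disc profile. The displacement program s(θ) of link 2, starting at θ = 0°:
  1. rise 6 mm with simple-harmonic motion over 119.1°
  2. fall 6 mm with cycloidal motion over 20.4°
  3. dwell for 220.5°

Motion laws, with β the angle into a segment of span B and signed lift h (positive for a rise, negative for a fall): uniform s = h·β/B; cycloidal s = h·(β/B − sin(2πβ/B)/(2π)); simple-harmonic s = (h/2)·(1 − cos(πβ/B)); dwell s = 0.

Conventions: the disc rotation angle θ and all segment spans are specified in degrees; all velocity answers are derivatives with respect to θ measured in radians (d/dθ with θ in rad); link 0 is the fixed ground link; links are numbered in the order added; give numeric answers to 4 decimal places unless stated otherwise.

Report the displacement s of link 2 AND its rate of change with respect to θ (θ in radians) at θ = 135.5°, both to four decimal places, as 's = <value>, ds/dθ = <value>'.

seg 1 [0°–119.1°] simple-harmonic, h=6: full span → s += 6 → s = 6.0000
seg 2 [119.1°–139.5°] cycloidal, h=-6: θ=135.5° here. β=16.4, B=20.4. -6·(0.8039 − sin(2π·0.8039)/(2π)) = -5.7242 → s = 0.2758
velocity in seg [119.1°–139.5°] (cycloidal), θ in radians: β = 16.4° = 0.2862 rad, B = 20.4° = 0.3560 rad; ds/dθ = (h/B)(1 − cos(2πβ/B)) = ((-6)/0.3560)(1 − cos(2π·0.8039)) = -11.250957 mm/rad

s = 0.2758, ds/dθ = -11.2510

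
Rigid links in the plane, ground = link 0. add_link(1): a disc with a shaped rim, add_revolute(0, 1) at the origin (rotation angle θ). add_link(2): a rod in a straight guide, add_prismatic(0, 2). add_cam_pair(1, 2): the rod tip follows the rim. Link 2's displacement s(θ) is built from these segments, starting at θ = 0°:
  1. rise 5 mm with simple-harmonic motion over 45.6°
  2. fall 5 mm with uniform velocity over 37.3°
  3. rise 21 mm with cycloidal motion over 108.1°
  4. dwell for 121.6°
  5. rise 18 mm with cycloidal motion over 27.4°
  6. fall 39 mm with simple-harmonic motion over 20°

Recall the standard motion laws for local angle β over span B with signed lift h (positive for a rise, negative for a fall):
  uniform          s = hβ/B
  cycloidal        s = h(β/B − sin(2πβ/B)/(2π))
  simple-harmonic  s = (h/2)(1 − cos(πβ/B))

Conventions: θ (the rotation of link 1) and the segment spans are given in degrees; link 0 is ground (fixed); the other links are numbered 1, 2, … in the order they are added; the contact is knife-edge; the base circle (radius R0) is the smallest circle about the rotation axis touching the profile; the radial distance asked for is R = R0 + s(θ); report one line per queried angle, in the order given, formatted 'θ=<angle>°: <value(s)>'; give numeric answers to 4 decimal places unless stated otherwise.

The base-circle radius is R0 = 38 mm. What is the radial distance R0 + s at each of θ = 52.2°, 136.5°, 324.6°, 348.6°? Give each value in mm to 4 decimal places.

segment 1 (0° to 45.6°, simple-harmonic, h = 5) is passed completely: s = 0.0000 + (5) = 5.0000
θ = 52.2° falls in segment 2 (45.6° to 82.9°, uniform, h = -5): β = 52.2 − 45.6 = 6.6°, B = 37.3°; Δs = -5·6.6/37.3 = -0.8847; s = 5.0000 − 0.8847 = 4.1153
segment 2 (45.6° to 82.9°, uniform, h = -5) is passed completely: s = 5.0000 + (-5) = 0.0000
θ = 136.5° falls in segment 3 (82.9° to 191°, cycloidal, h = 21): β = 136.5 − 82.9 = 53.6°, B = 108.1°; Δs = 21·(0.4958 − sin(2π·0.4958)/(2π)) = 10.3252; s = 0.0000 + 10.3252 = 10.3252
segment 3 (82.9° to 191°, cycloidal, h = 21) is passed completely: s = 0.0000 + (21) = 21.0000
segment 4 (191° to 312.6°, dwell): s unchanged at 21.0000
θ = 324.6° falls in segment 5 (312.6° to 340°, cycloidal, h = 18): β = 324.6 − 312.6 = 12°, B = 27.4°; Δs = 18·(0.4380 − sin(2π·0.4380)/(2π)) = 6.7945; s = 21.0000 + 6.7945 = 27.7945
segment 5 (312.6° to 340°, cycloidal, h = 18) is passed completely: s = 21.0000 + (18) = 39.0000
θ = 348.6° falls in segment 6 (340° to 360°, simple-harmonic, h = -39): β = 348.6 − 340 = 8.6°, B = 20°; Δs = -39/2·(1 − cos(π·0.4300)) = -15.2462; s = 39.0000 − 15.2462 = 23.7538
θ=52.2°: R = R0 + s = 38 + 4.1153 = 42.1153
θ=136.5°: R = R0 + s = 38 + 10.3252 = 48.3252
θ=324.6°: R = R0 + s = 38 + 27.7945 = 65.7945
θ=348.6°: R = R0 + s = 38 + 23.7538 = 61.7538

θ=52.2°: 42.1153
θ=136.5°: 48.3252
θ=324.6°: 65.7945
θ=348.6°: 61.7538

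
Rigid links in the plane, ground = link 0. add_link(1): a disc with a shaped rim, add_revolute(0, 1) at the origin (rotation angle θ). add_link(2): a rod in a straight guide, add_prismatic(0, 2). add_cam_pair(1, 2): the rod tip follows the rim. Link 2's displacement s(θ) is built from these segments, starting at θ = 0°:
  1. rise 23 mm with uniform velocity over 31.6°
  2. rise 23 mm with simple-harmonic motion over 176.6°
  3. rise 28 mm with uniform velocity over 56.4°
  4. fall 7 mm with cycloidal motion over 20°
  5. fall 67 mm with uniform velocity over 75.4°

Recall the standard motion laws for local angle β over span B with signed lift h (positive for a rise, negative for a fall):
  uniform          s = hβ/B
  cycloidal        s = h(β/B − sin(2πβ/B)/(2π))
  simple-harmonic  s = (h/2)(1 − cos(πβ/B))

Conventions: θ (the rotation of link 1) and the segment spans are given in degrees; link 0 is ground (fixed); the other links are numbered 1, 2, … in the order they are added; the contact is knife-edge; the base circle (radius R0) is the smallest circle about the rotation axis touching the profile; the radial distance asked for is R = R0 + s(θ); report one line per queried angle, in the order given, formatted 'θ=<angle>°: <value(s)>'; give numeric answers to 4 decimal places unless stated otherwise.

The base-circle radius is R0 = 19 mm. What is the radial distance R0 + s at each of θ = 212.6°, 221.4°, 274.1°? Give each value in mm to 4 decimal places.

segment 1 (0° to 31.6°, uniform, h = 23) is passed completely: s = 0.0000 + (23) = 23.0000
segment 2 (31.6° to 208.2°, simple-harmonic, h = 23) is passed completely: s = 23.0000 + (23) = 46.0000
θ = 212.6° falls in segment 3 (208.2° to 264.6°, uniform, h = 28): β = 212.6 − 208.2 = 4.4°, B = 56.4°; Δs = 28·4.4/56.4 = 2.1844; s = 46.0000 + 2.1844 = 48.1844
θ = 221.4° falls in segment 3 (208.2° to 264.6°, uniform, h = 28): β = 221.4 − 208.2 = 13.2°, B = 56.4°; Δs = 28·13.2/56.4 = 6.5532; s = 46.0000 + 6.5532 = 52.5532
segment 3 (208.2° to 264.6°, uniform, h = 28) is passed completely: s = 46.0000 + (28) = 74.0000
θ = 274.1° falls in segment 4 (264.6° to 284.6°, cycloidal, h = -7): β = 274.1 − 264.6 = 9.5°, B = 20°; Δs = -7·(0.4750 − sin(2π·0.4750)/(2π)) = -3.1507; s = 74.0000 − 3.1507 = 70.8493
θ=212.6°: R = R0 + s = 19 + 48.1844 = 67.1844
θ=221.4°: R = R0 + s = 19 + 52.5532 = 71.5532
θ=274.1°: R = R0 + s = 19 + 70.8493 = 89.8493

θ=212.6°: 67.1844
θ=221.4°: 71.5532
θ=274.1°: 89.8493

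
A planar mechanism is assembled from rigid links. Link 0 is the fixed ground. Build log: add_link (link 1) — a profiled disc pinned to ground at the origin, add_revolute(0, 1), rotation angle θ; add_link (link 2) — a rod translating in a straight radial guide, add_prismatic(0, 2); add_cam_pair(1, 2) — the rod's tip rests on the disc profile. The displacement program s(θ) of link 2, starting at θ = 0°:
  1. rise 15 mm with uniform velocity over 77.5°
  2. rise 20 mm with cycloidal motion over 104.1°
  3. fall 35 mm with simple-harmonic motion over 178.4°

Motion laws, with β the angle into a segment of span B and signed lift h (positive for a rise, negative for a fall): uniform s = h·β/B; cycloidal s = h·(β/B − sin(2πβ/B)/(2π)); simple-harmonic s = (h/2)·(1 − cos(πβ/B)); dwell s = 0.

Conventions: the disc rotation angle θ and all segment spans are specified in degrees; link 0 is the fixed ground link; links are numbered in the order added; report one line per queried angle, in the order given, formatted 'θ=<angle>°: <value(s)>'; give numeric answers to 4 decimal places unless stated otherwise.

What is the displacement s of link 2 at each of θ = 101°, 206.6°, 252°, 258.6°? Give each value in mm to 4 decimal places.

seg 1 [0°–77.5°] uniform, h=15: full span → s += 15 → s = 15.0000
seg 2 [77.5°–181.6°] cycloidal, h=20: θ=101° here. β=23.5, B=104.1. 20·(0.2257 − sin(2π·0.2257)/(2π)) = 1.3687 → s = 16.3687
seg 2 [77.5°–181.6°] cycloidal, h=20: full span → s += 20 → s = 35.0000
seg 3 [181.6°–360°] simple-harmonic, h=-35: θ=206.6° here. β=25, B=178.4. -35/2·(1 − cos(π·0.1401)) = -1.6687 → s = 33.3313
seg 3 [181.6°–360°] simple-harmonic, h=-35: θ=252° here. β=70.4, B=178.4. -35/2·(1 − cos(π·0.3946)) = -11.8116 → s = 23.1884
seg 3 [181.6°–360°] simple-harmonic, h=-35: θ=258.6° here. β=77, B=178.4. -35/2·(1 − cos(π·0.4316)) = -13.7692 → s = 21.2308

θ=101°: 16.3687
θ=206.6°: 33.3313
θ=252°: 23.1884
θ=258.6°: 21.2308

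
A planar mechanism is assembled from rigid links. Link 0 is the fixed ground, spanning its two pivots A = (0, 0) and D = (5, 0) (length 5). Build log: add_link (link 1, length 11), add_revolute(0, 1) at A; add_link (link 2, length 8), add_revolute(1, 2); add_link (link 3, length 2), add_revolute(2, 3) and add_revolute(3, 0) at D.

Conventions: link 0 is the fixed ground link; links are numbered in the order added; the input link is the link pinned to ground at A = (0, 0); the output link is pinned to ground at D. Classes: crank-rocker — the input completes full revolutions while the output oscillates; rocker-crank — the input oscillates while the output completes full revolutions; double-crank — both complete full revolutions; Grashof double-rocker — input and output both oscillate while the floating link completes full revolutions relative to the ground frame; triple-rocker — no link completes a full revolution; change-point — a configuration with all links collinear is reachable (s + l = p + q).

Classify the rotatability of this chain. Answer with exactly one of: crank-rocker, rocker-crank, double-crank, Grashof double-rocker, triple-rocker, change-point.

lengths: ground=5, input=11, coupler=8, output=2
sorted: s=2 (shortest), l=11 (longest), p+q=13
s + l = 13 vs p + q = 13
s + l = p + q → change-point (collinear configuration reachable)

change-point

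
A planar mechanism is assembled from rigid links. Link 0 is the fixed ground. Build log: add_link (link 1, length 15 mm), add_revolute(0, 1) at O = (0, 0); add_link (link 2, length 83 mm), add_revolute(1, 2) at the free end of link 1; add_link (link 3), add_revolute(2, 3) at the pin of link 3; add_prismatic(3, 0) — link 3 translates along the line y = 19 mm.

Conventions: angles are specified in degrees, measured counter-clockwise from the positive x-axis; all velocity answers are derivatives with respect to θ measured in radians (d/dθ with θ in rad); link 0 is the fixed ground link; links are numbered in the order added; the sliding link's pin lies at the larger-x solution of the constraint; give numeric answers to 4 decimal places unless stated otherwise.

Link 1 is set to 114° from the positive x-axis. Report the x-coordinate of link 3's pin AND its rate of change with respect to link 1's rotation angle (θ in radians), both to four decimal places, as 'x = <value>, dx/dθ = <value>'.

geometry: r = 15 mm, L = 83 mm, e = 19 mm
crank pin P = (r cos θ, r sin θ) = (-6.101050, 13.703182)
h = r sin θ − e = 13.703182 − 19 = -5.296818
x = r cos θ + √(L² − h²) = -6.101050 + 82.830814 = 76.729764
dx/dθ = −r sin θ − h·r cos θ/√(L² − h²) (θ in radians; h = -5.296818) = -14.093328

x = 76.7298, dx/dθ = -14.0933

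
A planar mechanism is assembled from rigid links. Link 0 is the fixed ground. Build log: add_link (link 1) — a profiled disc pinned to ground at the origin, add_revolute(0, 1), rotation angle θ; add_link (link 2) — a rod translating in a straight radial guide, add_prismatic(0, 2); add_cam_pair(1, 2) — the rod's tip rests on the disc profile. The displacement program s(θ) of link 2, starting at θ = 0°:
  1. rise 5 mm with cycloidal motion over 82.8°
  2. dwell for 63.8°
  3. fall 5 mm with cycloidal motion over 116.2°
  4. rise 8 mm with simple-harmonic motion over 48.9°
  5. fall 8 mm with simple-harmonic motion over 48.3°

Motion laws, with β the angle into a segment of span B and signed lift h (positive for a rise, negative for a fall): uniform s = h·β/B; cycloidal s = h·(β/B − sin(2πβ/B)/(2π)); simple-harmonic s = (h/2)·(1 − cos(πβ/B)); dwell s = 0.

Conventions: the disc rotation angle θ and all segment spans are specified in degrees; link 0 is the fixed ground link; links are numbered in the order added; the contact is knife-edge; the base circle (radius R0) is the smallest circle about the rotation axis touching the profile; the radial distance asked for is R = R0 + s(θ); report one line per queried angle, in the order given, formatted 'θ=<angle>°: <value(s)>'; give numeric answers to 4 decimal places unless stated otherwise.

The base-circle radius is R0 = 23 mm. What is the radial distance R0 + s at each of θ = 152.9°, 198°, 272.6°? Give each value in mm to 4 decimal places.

seg 1 [0°–82.8°] cycloidal, h=5: full span → s += 5 → s = 5.0000
seg 2 [82.8°–146.6°] dwell: s stays 5.0000
seg 3 [146.6°–262.8°] cycloidal, h=-5: θ=152.9° here. β=6.3, B=116.2. -5·(0.0542 − sin(2π·0.0542)/(2π)) = -0.0052 → s = 4.9948
seg 3 [146.6°–262.8°] cycloidal, h=-5: θ=198° here. β=51.4, B=116.2. -5·(0.4423 − sin(2π·0.4423)/(2π)) = -1.9297 → s = 3.0703
seg 3 [146.6°–262.8°] cycloidal, h=-5: full span → s += -5 → s = 0.0000
seg 4 [262.8°–311.7°] simple-harmonic, h=8: θ=272.6° here. β=9.8, B=48.9. 8/2·(1 − cos(π·0.2004)) = 0.7670 → s = 0.7670
θ=152.9°: R = R0 + s = 23 + 4.9948 = 27.9948
θ=198°: R = R0 + s = 23 + 3.0703 = 26.0703
θ=272.6°: R = R0 + s = 23 + 0.7670 = 23.7670

θ=152.9°: 27.9948
θ=198°: 26.0703
θ=272.6°: 23.7670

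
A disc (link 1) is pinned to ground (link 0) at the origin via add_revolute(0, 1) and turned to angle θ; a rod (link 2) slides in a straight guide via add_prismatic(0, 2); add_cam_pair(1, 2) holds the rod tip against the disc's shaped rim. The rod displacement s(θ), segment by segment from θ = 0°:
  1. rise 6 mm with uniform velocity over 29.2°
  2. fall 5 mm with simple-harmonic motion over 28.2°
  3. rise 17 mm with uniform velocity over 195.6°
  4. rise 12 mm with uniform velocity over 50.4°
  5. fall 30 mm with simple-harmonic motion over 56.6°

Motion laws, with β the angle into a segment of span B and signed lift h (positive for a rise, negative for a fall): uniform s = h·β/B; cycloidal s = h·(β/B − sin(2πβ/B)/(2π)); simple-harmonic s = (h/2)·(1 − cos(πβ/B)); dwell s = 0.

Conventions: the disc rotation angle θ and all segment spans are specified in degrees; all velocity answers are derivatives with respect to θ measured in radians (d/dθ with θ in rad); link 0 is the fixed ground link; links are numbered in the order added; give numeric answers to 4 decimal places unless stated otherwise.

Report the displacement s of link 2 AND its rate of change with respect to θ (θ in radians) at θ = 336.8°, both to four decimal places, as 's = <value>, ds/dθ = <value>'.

segment 1 (0° to 29.2°, uniform, h = 6) is passed completely: s = 0.0000 + (6) = 6.0000
segment 2 (29.2° to 57.4°, simple-harmonic, h = -5) is passed completely: s = 6.0000 + (-5) = 1.0000
segment 3 (57.4° to 253°, uniform, h = 17) is passed completely: s = 1.0000 + (17) = 18.0000
segment 4 (253° to 303.4°, uniform, h = 12) is passed completely: s = 18.0000 + (12) = 30.0000
θ = 336.8° falls in segment 5 (303.4° to 360°, simple-harmonic, h = -30): β = 336.8 − 303.4 = 33.4°, B = 56.6°; Δs = -30/2·(1 − cos(π·0.5901)) = -19.1897; s = 30.0000 − 19.1897 = 10.8103
velocity in seg [303.4°–360°] (simple-harmonic), θ in radians: β = 33.4° = 0.5829 rad, B = 56.6° = 0.9879 rad; ds/dθ = (πh/(2B)) sin(πβ/B) = (π·(-30)/(2·0.9879)) sin(π·0.5901) = -45.804628 mm/rad

s = 10.8103, ds/dθ = -45.8046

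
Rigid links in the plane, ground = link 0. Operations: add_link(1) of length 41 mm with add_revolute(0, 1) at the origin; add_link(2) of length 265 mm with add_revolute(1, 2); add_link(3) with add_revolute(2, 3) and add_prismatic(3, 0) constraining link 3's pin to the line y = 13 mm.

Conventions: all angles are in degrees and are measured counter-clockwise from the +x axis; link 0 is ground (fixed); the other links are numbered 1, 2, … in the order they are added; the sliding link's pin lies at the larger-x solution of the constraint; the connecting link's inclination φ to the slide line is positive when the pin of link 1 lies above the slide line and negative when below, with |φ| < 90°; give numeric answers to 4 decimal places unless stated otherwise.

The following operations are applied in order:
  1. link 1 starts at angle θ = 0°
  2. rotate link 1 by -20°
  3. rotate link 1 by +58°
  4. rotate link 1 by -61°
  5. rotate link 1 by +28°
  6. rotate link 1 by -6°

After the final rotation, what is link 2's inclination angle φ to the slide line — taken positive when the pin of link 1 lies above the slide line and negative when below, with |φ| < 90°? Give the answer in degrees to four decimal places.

geometry: r = 41 mm, L = 265 mm, e = 13 mm; θ starts at 0°
rotate link 1 by -20°: θ ← 0° -20° = -20°
rotate link 1 by +58°: θ ← -20° +58° = 38°
rotate link 1 by -61°: θ ← 38° -61° = -23°
rotate link 1 by +28°: θ ← -23° +28° = 5°
rotate link 1 by -6°: θ ← 5° -6° = -1°
h = r sin θ − e = -0.715549 − 13 = -13.715549
sin φ = h / L = -13.715549 / 265 = -0.05175679
φ = arcsin(-0.05175679) = -2.966771°

-2.9668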